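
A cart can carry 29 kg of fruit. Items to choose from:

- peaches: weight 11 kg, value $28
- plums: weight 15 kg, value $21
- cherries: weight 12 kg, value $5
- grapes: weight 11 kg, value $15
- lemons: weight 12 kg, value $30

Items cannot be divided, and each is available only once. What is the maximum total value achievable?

Check high-value combinations within 29 kg:
- peaches+lemons: weight 11+12=23, value 28+30=58
- plums+lemons: weight 15+12=27, value 21+30=51
- peaches+plums: weight 11+15=26, value 28+21=49
- grapes+lemons: weight 11+12=23, value 15+30=45
Best: $58.

$58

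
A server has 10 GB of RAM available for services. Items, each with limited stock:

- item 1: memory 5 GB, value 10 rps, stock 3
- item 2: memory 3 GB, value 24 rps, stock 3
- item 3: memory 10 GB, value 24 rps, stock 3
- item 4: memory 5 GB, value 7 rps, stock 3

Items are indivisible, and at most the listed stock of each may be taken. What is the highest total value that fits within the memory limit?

72 rps

Top feasible selections:
- 3×item 2: memory 9, value 72
- 2×item 2: memory 6, value 48
- 1×item 1 + 1×item 2: memory 8, value 34
Best: 72 rps.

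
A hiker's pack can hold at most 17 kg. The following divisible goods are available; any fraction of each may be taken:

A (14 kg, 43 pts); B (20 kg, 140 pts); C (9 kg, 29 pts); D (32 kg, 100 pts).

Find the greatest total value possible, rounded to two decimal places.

119.00

Take in order of value per unit:
- B (140/20 per unit): 17 of 20 → value 17×140/20 = 119.0000, running total 119.00
Total 119.00.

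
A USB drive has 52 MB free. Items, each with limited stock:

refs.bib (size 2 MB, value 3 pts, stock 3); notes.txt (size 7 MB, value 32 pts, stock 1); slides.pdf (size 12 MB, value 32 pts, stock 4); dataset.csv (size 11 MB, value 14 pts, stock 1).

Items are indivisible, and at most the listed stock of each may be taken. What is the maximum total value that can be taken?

Best selections within size 52 and stock limits:
- 3×refs.bib + 1×notes.txt + 3×slides.pdf: size 49, value 137
- 2×refs.bib + 1×notes.txt + 3×slides.pdf: size 47, value 134
- 2×refs.bib + 4×slides.pdf: size 52, value 134
- 1×refs.bib + 1×notes.txt + 3×slides.pdf: size 45, value 131
Best: 137 pts.

137 pts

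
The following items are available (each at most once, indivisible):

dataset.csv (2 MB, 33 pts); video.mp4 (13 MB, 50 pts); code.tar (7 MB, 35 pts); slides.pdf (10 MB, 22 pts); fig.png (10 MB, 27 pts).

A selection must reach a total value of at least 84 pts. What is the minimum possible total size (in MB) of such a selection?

Subsets with value ≥ 84, sorted by total size:
- dataset.csv+code.tar+fig.png: size 19, value 95
- dataset.csv+code.tar+slides.pdf: size 19, value 90
Minimum size: 19 MB.

19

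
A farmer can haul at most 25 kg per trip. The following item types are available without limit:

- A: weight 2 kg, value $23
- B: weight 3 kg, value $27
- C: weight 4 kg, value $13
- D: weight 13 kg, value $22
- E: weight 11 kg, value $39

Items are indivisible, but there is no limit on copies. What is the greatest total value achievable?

$280

Best value-per-unit is A at 23/2; filling with it alone gives 12×23 = 276.
Optimal mix: 11×A + 1×B → weight 25, value 280.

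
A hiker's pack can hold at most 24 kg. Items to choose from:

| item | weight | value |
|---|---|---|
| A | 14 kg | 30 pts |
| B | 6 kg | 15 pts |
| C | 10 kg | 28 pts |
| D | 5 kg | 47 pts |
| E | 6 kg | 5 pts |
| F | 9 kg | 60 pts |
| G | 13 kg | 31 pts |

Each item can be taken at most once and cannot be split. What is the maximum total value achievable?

This is a 0/1 knapsack; check combinations near the capacity.
- C+D+F: weight 10+5+9=24, value 28+47+60=135
- B+D+F: weight 6+5+9=20, value 15+47+60=122
- D+E+F: weight 5+6+9=20, value 47+5+60=112
- D+F: weight 5+9=14, value 47+60=107
Best: 135 pts.

135 pts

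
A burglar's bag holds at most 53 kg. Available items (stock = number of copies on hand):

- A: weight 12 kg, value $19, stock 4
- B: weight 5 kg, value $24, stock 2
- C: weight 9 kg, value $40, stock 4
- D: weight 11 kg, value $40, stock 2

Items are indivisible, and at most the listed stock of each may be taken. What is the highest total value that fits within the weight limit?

$224

Best selections within weight 53 and stock limits:
- 1×B + 4×C + 1×D: weight 52, value 224
- 2×B + 4×C: weight 46, value 208
- 2×B + 3×C + 1×D: weight 48, value 208
- 2×B + 2×C + 2×D: weight 50, value 208
Best: $224.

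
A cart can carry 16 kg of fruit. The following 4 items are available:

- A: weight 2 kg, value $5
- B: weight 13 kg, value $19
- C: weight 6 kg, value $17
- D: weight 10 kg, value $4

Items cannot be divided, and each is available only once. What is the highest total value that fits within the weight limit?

This is a 0/1 knapsack; check combinations near the capacity.
- A+B: weight 2+13=15, value 5+19=24
- A+C: weight 2+6=8, value 5+17=22
- C+D: weight 6+10=16, value 17+4=21
Best: $24.

$24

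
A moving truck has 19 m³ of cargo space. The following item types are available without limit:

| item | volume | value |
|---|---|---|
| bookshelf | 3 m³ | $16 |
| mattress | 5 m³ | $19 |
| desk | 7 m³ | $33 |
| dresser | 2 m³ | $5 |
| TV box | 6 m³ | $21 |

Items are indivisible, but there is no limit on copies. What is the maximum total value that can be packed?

Best value-per-unit is bookshelf at 16/3; filling with it alone gives 6×16 = 96.
Optimal mix: 4×bookshelf + 1×desk → volume 19, value 97.

$97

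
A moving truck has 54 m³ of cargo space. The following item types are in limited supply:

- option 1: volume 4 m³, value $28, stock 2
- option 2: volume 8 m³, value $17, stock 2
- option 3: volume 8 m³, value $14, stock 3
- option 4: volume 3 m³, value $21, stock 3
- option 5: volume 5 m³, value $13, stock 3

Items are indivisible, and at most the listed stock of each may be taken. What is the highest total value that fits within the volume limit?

$194

Top feasible selections:
- 2×option 1 + 2×option 2 + 2×option 3 + 3×option 4 + 1×option 5: volume 54, value 194
- 2×option 1 + 2×option 2 + 1×option 3 + 3×option 4 + 2×option 5: volume 51, value 193
Best: $194.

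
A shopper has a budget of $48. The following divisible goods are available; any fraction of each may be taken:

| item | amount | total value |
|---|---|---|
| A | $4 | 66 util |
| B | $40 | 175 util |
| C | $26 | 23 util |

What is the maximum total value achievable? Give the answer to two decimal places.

244.54

Take in order of value per unit:
- A (66/4 per unit): all 4 → value 66, running total 66.00
- B (175/40 per unit): all 40 → value 175, running total 241.00
- C (23/26 per unit): 4 of 26 → value 4×23/26 = 3.5385, running total 244.54
Total 244.54.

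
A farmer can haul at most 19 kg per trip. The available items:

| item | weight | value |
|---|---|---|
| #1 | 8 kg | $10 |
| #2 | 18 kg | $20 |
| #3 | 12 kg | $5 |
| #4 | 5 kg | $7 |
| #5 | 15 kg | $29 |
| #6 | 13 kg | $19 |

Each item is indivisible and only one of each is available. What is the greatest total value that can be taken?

Check high-value combinations within 19 kg:
- #5: weight 15, value 29
- #4+#6: weight 5+13=18, value 7+19=26
- #2: weight 18, value 20
- #6: weight 13, value 19
Best: $29.

$29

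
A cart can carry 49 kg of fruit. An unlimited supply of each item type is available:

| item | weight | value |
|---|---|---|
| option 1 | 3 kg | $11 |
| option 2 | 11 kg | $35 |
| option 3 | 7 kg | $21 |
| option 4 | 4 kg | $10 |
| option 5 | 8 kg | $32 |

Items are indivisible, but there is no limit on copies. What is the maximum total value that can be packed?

$193

Best value-per-unit is option 5 at 32/8; filling with it alone gives 6×32 = 192.
Optimal mix: 3×option 1 + 5×option 5 → weight 49, value 193.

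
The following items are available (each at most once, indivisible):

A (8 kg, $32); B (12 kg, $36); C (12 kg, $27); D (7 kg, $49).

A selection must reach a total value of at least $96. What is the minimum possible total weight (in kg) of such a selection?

Subsets with value ≥ 96, sorted by total weight:
- A+B+D: weight 27, value 117
- A+C+D: weight 27, value 108
Minimum weight: 27 kg.

27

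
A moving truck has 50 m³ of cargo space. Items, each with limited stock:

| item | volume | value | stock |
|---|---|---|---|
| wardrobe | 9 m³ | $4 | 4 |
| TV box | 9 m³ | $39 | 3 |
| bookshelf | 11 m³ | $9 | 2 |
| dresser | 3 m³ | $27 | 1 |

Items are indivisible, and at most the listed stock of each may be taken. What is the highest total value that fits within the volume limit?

Top feasible selections:
- 1×wardrobe + 3×TV box + 1×bookshelf + 1×dresser: volume 50, value 157
- 3×TV box + 1×bookshelf + 1×dresser: volume 41, value 153
- 2×wardrobe + 3×TV box + 1×dresser: volume 48, value 152
- 1×wardrobe + 3×TV box + 1×dresser: volume 39, value 148
Best: $157.

$157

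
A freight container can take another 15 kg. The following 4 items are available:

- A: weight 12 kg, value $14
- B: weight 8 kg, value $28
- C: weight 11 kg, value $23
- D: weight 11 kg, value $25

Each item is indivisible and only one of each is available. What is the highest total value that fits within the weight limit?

$28

Check high-value combinations within 15 kg:
- B: weight 8, value 28
- D: weight 11, value 25
- C: weight 11, value 23
- A: weight 12, value 14
Best: $28.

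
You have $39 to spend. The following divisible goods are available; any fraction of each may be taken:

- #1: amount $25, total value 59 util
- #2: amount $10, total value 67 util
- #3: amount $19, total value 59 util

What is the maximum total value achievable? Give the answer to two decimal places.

Take in order of value per unit:
- #2 (67/10 per unit): all 10 → value 67, running total 67.00
- #3 (59/19 per unit): all 19 → value 59, running total 126.00
- #1 (59/25 per unit): 10 of 25 → value 10×59/25 = 23.6000, running total 149.60
Total 149.60.

149.60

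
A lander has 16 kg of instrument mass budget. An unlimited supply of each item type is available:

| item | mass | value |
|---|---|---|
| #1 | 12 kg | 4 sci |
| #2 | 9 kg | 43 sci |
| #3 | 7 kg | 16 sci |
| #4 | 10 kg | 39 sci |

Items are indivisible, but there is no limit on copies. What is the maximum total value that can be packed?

59 sci

Best value-per-unit is #2 at 43/9; filling with it alone gives 1×43 = 43.
Optimal mix: 1×#2 + 1×#3 → mass 16, value 59.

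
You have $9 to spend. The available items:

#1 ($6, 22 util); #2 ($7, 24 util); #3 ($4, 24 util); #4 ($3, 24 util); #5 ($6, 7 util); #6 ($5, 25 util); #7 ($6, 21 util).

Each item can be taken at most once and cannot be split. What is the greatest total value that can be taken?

Check high-value combinations within $9:
- #4+#6: cost 3+5=8, value 24+25=49
- #3+#6: cost 4+5=9, value 24+25=49
- #3+#4: cost 4+3=7, value 24+24=48
Best: 49 util.

49 util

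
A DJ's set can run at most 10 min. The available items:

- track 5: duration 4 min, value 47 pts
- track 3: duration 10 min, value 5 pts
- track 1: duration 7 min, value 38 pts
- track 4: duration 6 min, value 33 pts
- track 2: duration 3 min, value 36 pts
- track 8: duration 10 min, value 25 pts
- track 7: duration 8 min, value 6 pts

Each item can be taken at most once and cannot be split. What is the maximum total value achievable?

Check high-value combinations within 10 min:
- track 5+track 2: duration 4+3=7, value 47+36=83
- track 5+track 4: duration 4+6=10, value 47+33=80
- track 1+track 2: duration 7+3=10, value 38+36=74
- track 4+track 2: duration 6+3=9, value 33+36=69
- track 5: duration 4, value 47
Best: 83 pts.

83 pts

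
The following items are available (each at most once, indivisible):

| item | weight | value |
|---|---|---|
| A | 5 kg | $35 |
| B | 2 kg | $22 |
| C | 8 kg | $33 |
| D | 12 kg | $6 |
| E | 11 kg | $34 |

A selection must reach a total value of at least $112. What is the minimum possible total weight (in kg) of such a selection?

26

Subsets with value ≥ 112, sorted by total weight:
- A+B+C+E: weight 26, value 124
- A+B+C+D+E: weight 38, value 130
Minimum weight: 26 kg.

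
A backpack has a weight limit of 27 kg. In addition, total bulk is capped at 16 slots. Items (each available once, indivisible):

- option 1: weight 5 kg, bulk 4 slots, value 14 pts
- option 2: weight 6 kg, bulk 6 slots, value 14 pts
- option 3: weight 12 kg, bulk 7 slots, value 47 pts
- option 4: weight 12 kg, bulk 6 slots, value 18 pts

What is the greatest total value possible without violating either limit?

Feasible sets respecting both limits:
- option 3+option 4: weight 24, bulk 13, value 65
- option 1+option 3: weight 17, bulk 11, value 61
- option 2+option 3: weight 18, bulk 13, value 61
Best: 65 pts.

65 pts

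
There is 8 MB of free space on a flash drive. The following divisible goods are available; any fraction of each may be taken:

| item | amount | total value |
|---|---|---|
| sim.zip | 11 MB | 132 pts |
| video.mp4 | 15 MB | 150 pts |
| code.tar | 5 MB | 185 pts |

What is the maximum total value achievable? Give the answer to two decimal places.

Take in order of value per unit:
- code.tar (185/5 per unit): all 5 → value 185, running total 185.00
- sim.zip (132/11 per unit): 3 of 11 → value 3×132/11 = 36.0000, running total 221.00
Total 221.00.

221.00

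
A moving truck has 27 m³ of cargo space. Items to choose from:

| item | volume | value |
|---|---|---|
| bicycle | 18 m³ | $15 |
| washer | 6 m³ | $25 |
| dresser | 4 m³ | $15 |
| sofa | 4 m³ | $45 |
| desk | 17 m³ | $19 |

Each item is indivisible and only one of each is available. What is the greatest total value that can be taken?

$89

Check high-value combinations within 27 m³:
- washer+sofa+desk: volume 6+4+17=27, value 25+45+19=89
- washer+dresser+sofa: volume 6+4+4=14, value 25+15+45=85
- dresser+sofa+desk: volume 4+4+17=25, value 15+45+19=79
- bicycle+dresser+sofa: volume 18+4+4=26, value 15+15+45=75
- washer+sofa: volume 6+4=10, value 25+45=70
Best: $89.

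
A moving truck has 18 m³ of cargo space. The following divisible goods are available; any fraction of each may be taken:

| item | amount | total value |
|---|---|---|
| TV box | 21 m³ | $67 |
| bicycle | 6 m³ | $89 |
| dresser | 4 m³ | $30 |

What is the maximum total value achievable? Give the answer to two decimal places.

Take in order of value per unit:
- bicycle (89/6 per unit): all 6 → value 89, running total 89.00
- dresser (30/4 per unit): all 4 → value 30, running total 119.00
- TV box (67/21 per unit): 8 of 21 → value 8×67/21 = 25.5238, running total 144.52
Total 144.52.

144.52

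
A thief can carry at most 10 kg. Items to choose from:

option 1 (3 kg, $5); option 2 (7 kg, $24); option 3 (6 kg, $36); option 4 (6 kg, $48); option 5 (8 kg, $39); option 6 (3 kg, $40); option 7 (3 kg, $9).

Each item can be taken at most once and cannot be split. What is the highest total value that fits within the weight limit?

$88

Check high-value combinations within 10 kg:
- option 4+option 6: weight 6+3=9, value 48+40=88
- option 3+option 6: weight 6+3=9, value 36+40=76
- option 2+option 6: weight 7+3=10, value 24+40=64
Best: $88.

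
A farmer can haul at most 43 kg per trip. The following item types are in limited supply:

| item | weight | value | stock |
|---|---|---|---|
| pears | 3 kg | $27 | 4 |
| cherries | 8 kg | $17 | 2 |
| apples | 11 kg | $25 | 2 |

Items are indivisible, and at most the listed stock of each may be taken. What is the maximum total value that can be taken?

Best selections within weight 43 and stock limits:
- 4×pears + 1×cherries + 2×apples: weight 42, value 175
- 4×pears + 2×cherries + 1×apples: weight 39, value 167
- 4×pears + 2×apples: weight 34, value 158
- 4×pears + 1×cherries + 1×apples: weight 31, value 150
Best: $175.

$175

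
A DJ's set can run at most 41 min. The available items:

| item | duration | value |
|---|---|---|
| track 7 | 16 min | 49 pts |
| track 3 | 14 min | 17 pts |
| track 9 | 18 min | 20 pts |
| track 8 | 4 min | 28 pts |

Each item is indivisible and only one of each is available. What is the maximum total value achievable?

Check high-value combinations within 41 min:
- track 7+track 9+track 8: duration 16+18+4=38, value 49+20+28=97
- track 7+track 3+track 8: duration 16+14+4=34, value 49+17+28=94
- track 7+track 8: duration 16+4=20, value 49+28=77
- track 7+track 9: duration 16+18=34, value 49+20=69
- track 7+track 3: duration 16+14=30, value 49+17=66
Best: 97 pts.

97 pts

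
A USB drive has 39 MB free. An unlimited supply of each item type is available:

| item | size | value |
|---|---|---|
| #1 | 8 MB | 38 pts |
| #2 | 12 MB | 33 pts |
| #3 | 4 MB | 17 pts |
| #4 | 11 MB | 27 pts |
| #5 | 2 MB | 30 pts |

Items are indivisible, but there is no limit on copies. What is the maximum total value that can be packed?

570 pts

Best value-per-unit is #5 at 30/2, and filling with it alone uses size 19×2=38. No mix of the others beats 19×30 = 570.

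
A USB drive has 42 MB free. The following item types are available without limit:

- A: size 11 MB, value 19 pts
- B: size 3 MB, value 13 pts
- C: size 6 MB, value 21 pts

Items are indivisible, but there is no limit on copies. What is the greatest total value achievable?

182 pts

Best value-per-unit is B at 13/3, and filling with it alone uses size 14×3=42. No mix of the others beats 14×13 = 182.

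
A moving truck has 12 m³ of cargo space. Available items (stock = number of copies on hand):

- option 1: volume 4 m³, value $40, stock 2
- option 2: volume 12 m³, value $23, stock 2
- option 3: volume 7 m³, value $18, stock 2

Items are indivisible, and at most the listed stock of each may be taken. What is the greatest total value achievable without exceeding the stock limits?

$80

Top feasible selections:
- 2×option 1: volume 8, value 80
- 1×option 1 + 1×option 3: volume 11, value 58
Best: $80.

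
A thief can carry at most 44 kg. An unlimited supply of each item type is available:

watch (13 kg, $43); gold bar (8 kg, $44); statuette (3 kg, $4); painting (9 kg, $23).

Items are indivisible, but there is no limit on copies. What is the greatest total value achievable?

Best value-per-unit is gold bar at 44/8; filling with it alone gives 5×44 = 220.
Optimal mix: 5×gold bar + 1×statuette → weight 43, value 224.

$224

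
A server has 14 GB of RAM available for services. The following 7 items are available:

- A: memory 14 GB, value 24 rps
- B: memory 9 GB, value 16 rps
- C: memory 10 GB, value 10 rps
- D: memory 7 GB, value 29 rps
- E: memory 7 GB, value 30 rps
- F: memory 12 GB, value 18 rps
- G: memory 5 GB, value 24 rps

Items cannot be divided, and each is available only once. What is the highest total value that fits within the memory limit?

59 rps

Check high-value combinations within 14 GB:
- D+E: memory 7+7=14, value 29+30=59
- E+G: memory 7+5=12, value 30+24=54
- D+G: memory 7+5=12, value 29+24=53
Best: 59 rps.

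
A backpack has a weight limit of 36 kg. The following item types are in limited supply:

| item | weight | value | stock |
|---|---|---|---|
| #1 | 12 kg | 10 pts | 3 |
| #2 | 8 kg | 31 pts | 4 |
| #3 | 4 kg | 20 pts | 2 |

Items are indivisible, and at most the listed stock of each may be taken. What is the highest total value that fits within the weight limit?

Best selections within weight 36 and stock limits:
- 4×#2 + 1×#3: weight 36, value 144
- 3×#2 + 2×#3: weight 32, value 133
- 4×#2: weight 32, value 124
- 3×#2 + 1×#3: weight 28, value 113
Best: 144 pts.

144 pts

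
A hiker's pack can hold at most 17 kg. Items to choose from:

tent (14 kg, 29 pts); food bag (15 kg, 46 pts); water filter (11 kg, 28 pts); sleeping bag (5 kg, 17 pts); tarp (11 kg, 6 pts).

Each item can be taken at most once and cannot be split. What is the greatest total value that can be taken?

Check high-value combinations within 17 kg:
- food bag: weight 15, value 46
- water filter+sleeping bag: weight 11+5=16, value 28+17=45
- tent: weight 14, value 29
- water filter: weight 11, value 28
- sleeping bag+tarp: weight 5+11=16, value 17+6=23
Best: 46 pts.

46 pts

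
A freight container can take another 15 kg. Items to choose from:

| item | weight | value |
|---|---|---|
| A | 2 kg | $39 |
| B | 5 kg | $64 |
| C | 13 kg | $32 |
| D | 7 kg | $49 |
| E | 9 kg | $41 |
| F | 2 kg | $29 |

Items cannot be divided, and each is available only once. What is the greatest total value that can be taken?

$152

Check high-value combinations within 15 kg:
- A+B+D: weight 2+5+7=14, value 39+64+49=152
- B+D+F: weight 5+7+2=14, value 64+49+29=142
- A+B+F: weight 2+5+2=9, value 39+64+29=132
Best: $152.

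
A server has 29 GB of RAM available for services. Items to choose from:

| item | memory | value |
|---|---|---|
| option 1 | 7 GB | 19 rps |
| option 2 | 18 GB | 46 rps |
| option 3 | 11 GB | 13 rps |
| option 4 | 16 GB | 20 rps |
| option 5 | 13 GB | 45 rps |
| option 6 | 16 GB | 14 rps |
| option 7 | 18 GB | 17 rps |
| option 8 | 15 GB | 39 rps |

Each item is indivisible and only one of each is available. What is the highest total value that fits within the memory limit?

84 rps

This is a 0/1 knapsack; check combinations near the capacity.
- option 5+option 8: memory 13+15=28, value 45+39=84
- option 1+option 2: memory 7+18=25, value 19+46=65
- option 4+option 5: memory 16+13=29, value 20+45=65
- option 1+option 5: memory 7+13=20, value 19+45=64
Best: 84 rps.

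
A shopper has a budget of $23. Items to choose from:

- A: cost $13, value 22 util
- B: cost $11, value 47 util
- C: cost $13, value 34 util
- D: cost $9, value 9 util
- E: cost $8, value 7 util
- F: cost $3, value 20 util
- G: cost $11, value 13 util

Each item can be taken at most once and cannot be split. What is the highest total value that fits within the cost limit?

Check high-value combinations within $23:
- B+D+F: cost 11+9+3=23, value 47+9+20=76
- B+E+F: cost 11+8+3=22, value 47+7+20=74
- B+F: cost 11+3=14, value 47+20=67
- B+G: cost 11+11=22, value 47+13=60
Best: 76 util.

76 util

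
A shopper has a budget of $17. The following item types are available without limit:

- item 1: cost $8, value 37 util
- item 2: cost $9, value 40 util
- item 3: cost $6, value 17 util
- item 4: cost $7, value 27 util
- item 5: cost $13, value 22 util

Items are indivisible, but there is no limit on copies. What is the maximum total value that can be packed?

Best value-per-unit is item 1 at 37/8; filling with it alone gives 2×37 = 74.
Optimal mix: 1×item 1 + 1×item 2 → cost 17, value 77.

77 util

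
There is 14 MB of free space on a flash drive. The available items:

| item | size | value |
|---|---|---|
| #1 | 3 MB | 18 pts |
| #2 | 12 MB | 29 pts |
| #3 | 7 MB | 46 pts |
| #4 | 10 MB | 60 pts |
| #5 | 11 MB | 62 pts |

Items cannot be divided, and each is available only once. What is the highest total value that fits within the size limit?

This is a 0/1 knapsack; check combinations near the capacity.
- #1+#5: size 3+11=14, value 18+62=80
- #1+#4: size 3+10=13, value 18+60=78
- #1+#3: size 3+7=10, value 18+46=64
Best: 80 pts.

80 pts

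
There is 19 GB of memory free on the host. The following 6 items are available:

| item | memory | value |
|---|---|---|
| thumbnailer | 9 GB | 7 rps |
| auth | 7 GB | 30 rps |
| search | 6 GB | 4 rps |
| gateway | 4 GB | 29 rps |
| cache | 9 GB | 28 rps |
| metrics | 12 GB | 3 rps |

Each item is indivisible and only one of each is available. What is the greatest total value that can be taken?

63 rps

Check high-value combinations within 19 GB:
- auth+search+gateway: memory 7+6+4=17, value 30+4+29=63
- search+gateway+cache: memory 6+4+9=19, value 4+29+28=61
- auth+gateway: memory 7+4=11, value 30+29=59
- auth+cache: memory 7+9=16, value 30+28=58
- gateway+cache: memory 4+9=13, value 29+28=57
Best: 63 rps.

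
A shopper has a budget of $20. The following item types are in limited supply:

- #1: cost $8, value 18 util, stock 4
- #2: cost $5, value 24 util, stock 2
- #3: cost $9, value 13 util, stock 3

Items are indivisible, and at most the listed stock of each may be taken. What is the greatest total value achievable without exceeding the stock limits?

Top feasible selections:
- 1×#1 + 2×#2: cost 18, value 66
- 2×#2 + 1×#3: cost 19, value 61
- 2×#2: cost 10, value 48
Best: 66 util.

66 util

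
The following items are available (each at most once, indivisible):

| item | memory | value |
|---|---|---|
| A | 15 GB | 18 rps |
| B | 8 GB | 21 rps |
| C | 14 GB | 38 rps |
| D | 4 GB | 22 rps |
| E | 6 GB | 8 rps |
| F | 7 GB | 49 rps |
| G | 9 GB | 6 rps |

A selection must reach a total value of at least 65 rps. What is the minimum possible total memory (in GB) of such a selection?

11

Subsets with value ≥ 65, sorted by total memory:
- D+F: memory 11, value 71
- B+F: memory 15, value 70
Minimum memory: 11 GB.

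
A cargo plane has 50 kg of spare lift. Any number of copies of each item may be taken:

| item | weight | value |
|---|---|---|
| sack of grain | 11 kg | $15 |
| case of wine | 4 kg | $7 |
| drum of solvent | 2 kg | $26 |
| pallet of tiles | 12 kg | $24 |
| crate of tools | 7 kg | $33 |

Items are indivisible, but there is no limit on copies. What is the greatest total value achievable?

$650

Best value-per-unit is drum of solvent at 26/2, and filling with it alone uses weight 25×2=50. No mix of the others beats 25×26 = 650.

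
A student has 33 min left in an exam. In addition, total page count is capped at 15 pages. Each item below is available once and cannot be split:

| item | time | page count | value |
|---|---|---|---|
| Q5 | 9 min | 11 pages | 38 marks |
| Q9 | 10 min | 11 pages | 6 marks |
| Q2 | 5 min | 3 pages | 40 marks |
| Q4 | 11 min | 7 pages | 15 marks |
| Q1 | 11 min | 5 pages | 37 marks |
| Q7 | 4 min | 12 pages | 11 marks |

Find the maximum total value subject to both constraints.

Feasible sets respecting both limits:
- Q2+Q4+Q1: time 27, page count 15, value 92
- Q5+Q2: time 14, page count 14, value 78
- Q2+Q1: time 16, page count 8, value 77
Best: 92 marks.

92 marks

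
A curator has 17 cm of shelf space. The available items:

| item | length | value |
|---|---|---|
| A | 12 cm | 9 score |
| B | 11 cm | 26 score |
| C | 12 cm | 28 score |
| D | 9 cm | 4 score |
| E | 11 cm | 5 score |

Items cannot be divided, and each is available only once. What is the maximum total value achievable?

Check high-value combinations within 17 cm:
- C: length 12, value 28
- B: length 11, value 26
- A: length 12, value 9
- E: length 11, value 5
- D: length 9, value 4
Best: 28 score.

28 score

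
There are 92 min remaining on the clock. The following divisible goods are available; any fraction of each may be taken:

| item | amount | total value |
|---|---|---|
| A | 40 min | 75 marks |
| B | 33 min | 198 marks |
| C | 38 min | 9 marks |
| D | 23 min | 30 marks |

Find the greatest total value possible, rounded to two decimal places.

Take in order of value per unit:
- B (198/33 per unit): all 33 → value 198, running total 198.00
- A (75/40 per unit): all 40 → value 75, running total 273.00
- D (30/23 per unit): 19 of 23 → value 19×30/23 = 24.7826, running total 297.78
Total 297.78.

297.78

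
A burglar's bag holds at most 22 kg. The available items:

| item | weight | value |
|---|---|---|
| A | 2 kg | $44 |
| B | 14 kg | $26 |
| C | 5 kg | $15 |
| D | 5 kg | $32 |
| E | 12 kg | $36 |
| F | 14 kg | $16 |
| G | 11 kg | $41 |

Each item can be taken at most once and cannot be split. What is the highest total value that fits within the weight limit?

$117

Check high-value combinations within 22 kg:
- A+D+G: weight 2+5+11=18, value 44+32+41=117
- A+D+E: weight 2+5+12=19, value 44+32+36=112
- A+B+D: weight 2+14+5=21, value 44+26+32=102
- A+C+G: weight 2+5+11=18, value 44+15+41=100
Best: $117.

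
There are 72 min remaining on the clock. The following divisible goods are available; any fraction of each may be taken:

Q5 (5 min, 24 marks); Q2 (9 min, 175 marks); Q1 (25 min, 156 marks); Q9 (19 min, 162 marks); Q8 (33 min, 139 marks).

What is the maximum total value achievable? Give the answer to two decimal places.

Take in order of value per unit:
- Q2 (175/9 per unit): all 9 → value 175, running total 175.00
- Q9 (162/19 per unit): all 19 → value 162, running total 337.00
- Q1 (156/25 per unit): all 25 → value 156, running total 493.00
- Q5 (24/5 per unit): all 5 → value 24, running total 517.00
- Q8 (139/33 per unit): 14 of 33 → value 14×139/33 = 58.9697, running total 575.97
Total 575.97.

575.97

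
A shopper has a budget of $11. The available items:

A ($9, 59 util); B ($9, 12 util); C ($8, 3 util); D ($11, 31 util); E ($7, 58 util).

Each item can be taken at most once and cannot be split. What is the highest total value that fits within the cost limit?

Check high-value combinations within $11:
- A: cost 9, value 59
- E: cost 7, value 58
- D: cost 11, value 31
- B: cost 9, value 12
- C: cost 8, value 3
Best: 59 util.

59 util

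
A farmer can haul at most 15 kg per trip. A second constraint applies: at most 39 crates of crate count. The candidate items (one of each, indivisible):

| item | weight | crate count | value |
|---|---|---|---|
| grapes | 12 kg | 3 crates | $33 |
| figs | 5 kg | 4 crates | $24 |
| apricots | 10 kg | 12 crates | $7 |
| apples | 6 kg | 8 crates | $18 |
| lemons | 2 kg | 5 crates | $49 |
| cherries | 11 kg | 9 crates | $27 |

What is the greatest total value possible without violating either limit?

Feasible sets respecting both limits:
- figs+apples+lemons: weight 13, crate count 17, value 91
- grapes+lemons: weight 14, crate count 8, value 82
- lemons+cherries: weight 13, crate count 14, value 76
- figs+lemons: weight 7, crate count 9, value 73
Best: $91.

$91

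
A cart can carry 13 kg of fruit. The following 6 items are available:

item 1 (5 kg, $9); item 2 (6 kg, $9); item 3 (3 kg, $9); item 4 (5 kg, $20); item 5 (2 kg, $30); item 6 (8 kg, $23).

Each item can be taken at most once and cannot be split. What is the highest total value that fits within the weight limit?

$62

Check high-value combinations within 13 kg:
- item 3+item 5+item 6: weight 3+2+8=13, value 9+30+23=62
- item 3+item 4+item 5: weight 3+5+2=10, value 9+20+30=59
- item 1+item 4+item 5: weight 5+5+2=12, value 9+20+30=59
- item 2+item 4+item 5: weight 6+5+2=13, value 9+20+30=59
Best: $62.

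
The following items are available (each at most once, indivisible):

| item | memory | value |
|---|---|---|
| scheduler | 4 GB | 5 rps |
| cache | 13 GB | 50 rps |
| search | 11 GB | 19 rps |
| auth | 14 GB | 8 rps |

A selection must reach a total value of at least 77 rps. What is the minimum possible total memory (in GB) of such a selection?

Subsets with value ≥ 77, sorted by total memory:
- cache+search+auth: memory 38, value 77
- scheduler+cache+search+auth: memory 42, value 82
Minimum memory: 38 GB.

38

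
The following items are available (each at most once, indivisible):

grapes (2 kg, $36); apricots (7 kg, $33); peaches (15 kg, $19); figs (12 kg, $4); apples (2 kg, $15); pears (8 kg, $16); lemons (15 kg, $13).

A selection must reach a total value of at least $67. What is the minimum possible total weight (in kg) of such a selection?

9

Subsets with value ≥ 67, sorted by total weight:
- grapes+apricots: weight 9, value 69
- grapes+apricots+apples: weight 11, value 84
- grapes+apples+pears: weight 12, value 67
Minimum weight: 9 kg.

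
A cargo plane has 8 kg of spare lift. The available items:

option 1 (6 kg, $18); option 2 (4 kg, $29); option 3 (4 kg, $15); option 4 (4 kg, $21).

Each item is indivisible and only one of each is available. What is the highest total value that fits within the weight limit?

Check high-value combinations within 8 kg:
- option 2+option 4: weight 4+4=8, value 29+21=50
- option 2+option 3: weight 4+4=8, value 29+15=44
- option 3+option 4: weight 4+4=8, value 15+21=36
- option 2: weight 4, value 29
Best: $50.

$50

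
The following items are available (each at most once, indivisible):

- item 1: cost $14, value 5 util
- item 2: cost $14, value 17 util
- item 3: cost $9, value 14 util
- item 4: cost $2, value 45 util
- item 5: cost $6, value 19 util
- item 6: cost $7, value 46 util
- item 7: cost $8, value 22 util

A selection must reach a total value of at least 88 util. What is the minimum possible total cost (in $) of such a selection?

Subsets with value ≥ 88, sorted by total cost:
- item 4+item 6: cost 9, value 91
- item 4+item 5+item 6: cost 15, value 110
Minimum cost: 9 $.

9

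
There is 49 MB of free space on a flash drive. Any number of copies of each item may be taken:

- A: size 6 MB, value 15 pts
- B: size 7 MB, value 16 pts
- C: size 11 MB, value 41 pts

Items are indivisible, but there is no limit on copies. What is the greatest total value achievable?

Best value-per-unit is C at 41/11, and filling with it alone uses size 4×11=44. No mix of the others beats 4×41 = 164.

164 pts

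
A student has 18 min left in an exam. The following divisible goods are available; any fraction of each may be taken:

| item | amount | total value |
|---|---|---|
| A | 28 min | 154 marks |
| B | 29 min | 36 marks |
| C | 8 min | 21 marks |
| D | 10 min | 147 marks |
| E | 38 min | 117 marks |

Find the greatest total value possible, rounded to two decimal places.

Take in order of value per unit:
- D (147/10 per unit): all 10 → value 147, running total 147.00
- A (154/28 per unit): 8 of 28 → value 8×154/28 = 44.0000, running total 191.00
Total 191.00.

191.00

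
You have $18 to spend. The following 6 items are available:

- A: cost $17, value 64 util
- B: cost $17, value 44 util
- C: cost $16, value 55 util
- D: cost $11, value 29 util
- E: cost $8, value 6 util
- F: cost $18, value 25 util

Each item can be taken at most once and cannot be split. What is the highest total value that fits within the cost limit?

64 util

Check high-value combinations within $18:
- A: cost 17, value 64
- C: cost 16, value 55
- B: cost 17, value 44
Best: 64 util.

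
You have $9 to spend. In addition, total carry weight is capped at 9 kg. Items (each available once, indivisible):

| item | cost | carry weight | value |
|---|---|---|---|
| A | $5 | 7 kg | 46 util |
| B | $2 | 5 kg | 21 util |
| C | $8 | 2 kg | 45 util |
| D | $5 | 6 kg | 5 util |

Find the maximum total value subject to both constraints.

Feasible sets respecting both limits:
- A: cost 5, carry weight 7, value 46
- C: cost 8, carry weight 2, value 45
- B: cost 2, carry weight 5, value 21
Best: 46 util.

46 util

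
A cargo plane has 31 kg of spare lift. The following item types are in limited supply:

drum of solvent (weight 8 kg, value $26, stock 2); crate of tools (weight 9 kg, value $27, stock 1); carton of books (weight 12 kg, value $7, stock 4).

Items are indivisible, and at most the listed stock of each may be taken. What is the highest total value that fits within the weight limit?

$79

Top feasible selections:
- 2×drum of solvent + 1×crate of tools: weight 25, value 79
- 1×drum of solvent + 1×crate of tools + 1×carton of books: weight 29, value 60
- 2×drum of solvent + 1×carton of books: weight 28, value 59
- 1×drum of solvent + 1×crate of tools: weight 17, value 53
Best: $79.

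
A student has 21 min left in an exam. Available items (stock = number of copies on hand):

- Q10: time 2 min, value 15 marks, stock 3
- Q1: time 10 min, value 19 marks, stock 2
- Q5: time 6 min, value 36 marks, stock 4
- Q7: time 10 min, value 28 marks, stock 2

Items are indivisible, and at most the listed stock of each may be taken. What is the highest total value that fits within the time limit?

123 marks

Top feasible selections:
- 1×Q10 + 3×Q5: time 20, value 123
- 3×Q10 + 2×Q5: time 18, value 117
Best: 123 marks.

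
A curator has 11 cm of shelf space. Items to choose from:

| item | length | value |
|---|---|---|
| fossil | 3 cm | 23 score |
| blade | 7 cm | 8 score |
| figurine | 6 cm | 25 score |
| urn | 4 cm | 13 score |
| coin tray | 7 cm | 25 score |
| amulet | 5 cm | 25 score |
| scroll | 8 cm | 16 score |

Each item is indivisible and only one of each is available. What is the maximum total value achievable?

50 score

Check high-value combinations within 11 cm:
- figurine+amulet: length 6+5=11, value 25+25=50
- fossil+amulet: length 3+5=8, value 23+25=48
- fossil+figurine: length 3+6=9, value 23+25=48
- fossil+coin tray: length 3+7=10, value 23+25=48
- fossil+scroll: length 3+8=11, value 23+16=39
Best: 50 score.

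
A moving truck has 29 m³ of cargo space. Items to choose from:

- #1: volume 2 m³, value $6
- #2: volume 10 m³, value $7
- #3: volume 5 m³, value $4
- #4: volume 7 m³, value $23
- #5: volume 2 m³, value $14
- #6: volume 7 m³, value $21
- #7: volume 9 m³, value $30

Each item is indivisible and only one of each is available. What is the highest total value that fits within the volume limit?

$94

Check high-value combinations within 29 m³:
- #1+#4+#5+#6+#7: volume 2+7+2+7+9=27, value 6+23+14+21+30=94
- #4+#5+#6+#7: volume 7+2+7+9=25, value 23+14+21+30=88
- #1+#4+#6+#7: volume 2+7+7+9=25, value 6+23+21+30=80
- #3+#4+#6+#7: volume 5+7+7+9=28, value 4+23+21+30=78
- #1+#3+#4+#5+#7: volume 2+5+7+2+9=25, value 6+4+23+14+30=77
Best: $94.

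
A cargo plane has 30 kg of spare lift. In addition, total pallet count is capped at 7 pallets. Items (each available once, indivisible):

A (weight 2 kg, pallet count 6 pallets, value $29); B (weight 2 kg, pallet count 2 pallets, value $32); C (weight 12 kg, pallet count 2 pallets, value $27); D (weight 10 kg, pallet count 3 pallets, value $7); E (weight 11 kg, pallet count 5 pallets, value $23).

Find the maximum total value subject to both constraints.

Feasible sets respecting both limits:
- B+C+D: weight 24, pallet count 7, value 66
- B+C: weight 14, pallet count 4, value 59
- B+E: weight 13, pallet count 7, value 55
Best: $66.

$66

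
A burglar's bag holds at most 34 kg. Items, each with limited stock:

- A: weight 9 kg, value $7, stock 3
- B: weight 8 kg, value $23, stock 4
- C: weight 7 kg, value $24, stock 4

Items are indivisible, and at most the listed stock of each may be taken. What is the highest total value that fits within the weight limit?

Top feasible selections:
- 4×C: weight 28, value 96
- 1×B + 3×C: weight 29, value 95
Best: $96.

$96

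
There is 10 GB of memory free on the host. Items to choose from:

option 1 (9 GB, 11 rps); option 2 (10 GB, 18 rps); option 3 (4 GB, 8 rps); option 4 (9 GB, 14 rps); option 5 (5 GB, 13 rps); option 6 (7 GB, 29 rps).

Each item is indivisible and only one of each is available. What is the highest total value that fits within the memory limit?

29 rps

Check high-value combinations within 10 GB:
- option 6: memory 7, value 29
- option 3+option 5: memory 4+5=9, value 8+13=21
- option 2: memory 10, value 18
Best: 29 rps.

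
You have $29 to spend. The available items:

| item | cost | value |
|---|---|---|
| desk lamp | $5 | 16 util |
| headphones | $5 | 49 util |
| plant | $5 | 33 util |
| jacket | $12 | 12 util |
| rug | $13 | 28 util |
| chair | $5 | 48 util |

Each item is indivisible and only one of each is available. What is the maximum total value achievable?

158 util

This is a 0/1 knapsack; check combinations near the capacity.
- headphones+plant+rug+chair: cost 5+5+13+5=28, value 49+33+28+48=158
- desk lamp+headphones+plant+chair: cost 5+5+5+5=20, value 16+49+33+48=146
- headphones+plant+jacket+chair: cost 5+5+12+5=27, value 49+33+12+48=142
- desk lamp+headphones+rug+chair: cost 5+5+13+5=28, value 16+49+28+48=141
- headphones+plant+chair: cost 5+5+5=15, value 49+33+48=130
Best: 158 util.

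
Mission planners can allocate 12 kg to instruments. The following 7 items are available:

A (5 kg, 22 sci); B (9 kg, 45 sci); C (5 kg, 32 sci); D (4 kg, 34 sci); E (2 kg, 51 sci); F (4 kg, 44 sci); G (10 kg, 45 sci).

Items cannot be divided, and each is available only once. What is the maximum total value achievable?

129 sci

Check high-value combinations within 12 kg:
- D+E+F: mass 4+2+4=10, value 34+51+44=129
- C+E+F: mass 5+2+4=11, value 32+51+44=127
- C+D+E: mass 5+4+2=11, value 32+34+51=117
- A+E+F: mass 5+2+4=11, value 22+51+44=117
- A+D+E: mass 5+4+2=11, value 22+34+51=107
Best: 129 sci.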